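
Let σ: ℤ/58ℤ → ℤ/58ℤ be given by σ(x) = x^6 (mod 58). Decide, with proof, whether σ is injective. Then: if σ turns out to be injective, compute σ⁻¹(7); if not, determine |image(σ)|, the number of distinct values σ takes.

30

σ(28): Repeated squaring mod 58: 28^1 ≡ 28, 28^2 ≡ 28² = 784 ≡ 30, 28^4 ≡ 30² = 900 ≡ 30. Since 6 = 4 + 2, 28^6 ≡ 30·30: 30·30 = 900 ≡ 30. So 28^6 ≡ 30 (mod 58).
σ(30): Repeated squaring mod 58: 30^1 ≡ 30, 30^2 ≡ 30² = 900 ≡ 30, 30^4 ≡ 30² = 900 ≡ 30. Since 6 = 4 + 2, 30^6 ≡ 30·30: 30·30 = 900 ≡ 30. So 30^6 ≡ 30 (mod 58).
So σ(28) = σ(30) = 30 while 28 ≠ 30, thus σ is not injective.
Since σ is not injective, we determine |image(σ)|. Computing x^6 mod 58 for each x (by repeated squaring, reducing mod 58 at every step), the values σ(0), σ(1), …, σ(57) are: 0, 1, 6, 33, 36, 23, 24, 25, 42, 45, 22, 9, 28, 49, 34, 5, 20, 57, 38, 51, 16, 13, 54, 53, 52, 7, 4, 35, 30, 29, 30, 35, 4, 7, 52, 53, 54, 13, 16, 51, 38, 57, 20, 5, 34, 49, 28, 9, 22, 45, 42, 25, 24, 23, 36, 33, 6, 1.
The distinct values are {0, 1, 4, 5, 6, 7, 9, 13, 16, 20, 22, 23, 24, 25, 28, 29, 30, 33, 34, 35, 36, 38, 42, 45, 49, 51, 52, 53, 54, 57}; there are 30 of them.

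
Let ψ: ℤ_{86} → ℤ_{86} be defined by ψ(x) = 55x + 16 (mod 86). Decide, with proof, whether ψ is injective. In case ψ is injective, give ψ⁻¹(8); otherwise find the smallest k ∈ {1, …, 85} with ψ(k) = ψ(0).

If ψ(x_1) = ψ(x_2), then 55x_1 ≡ 55x_2 (mod 86). Because gcd(55, 86) = 1, we may cancel 55 to get x_1 ≡ x_2 (mod 86).
Therefore ψ is injective.
We now compute 55⁻¹ mod 86 explicitly. Euclid's algorithm: 86 = 1·55 + 31, 55 = 1·31 + 24, 31 = 1·24 + 7, 24 = 3·7 + 3, 7 = 2·3 + 1; back-substituting gives 1 = 61·55 − 39·86, so 55⁻¹ ≡ 61 (mod 86).
Since ψ is injective, we compute ψ⁻¹(8): solve 55x + 16 ≡ 8 (mod 86), i.e. 55x ≡ 78 (mod 86).
Multiplying by 55⁻¹ = 61 gives x ≡ 61·78 = 4758 = 55·86 + 28 ≡ 28 (mod 86).
Check: ψ(28) = 55·28 + 16 = 1556 = 18·86 + 8 ≡ 8 (mod 86).

28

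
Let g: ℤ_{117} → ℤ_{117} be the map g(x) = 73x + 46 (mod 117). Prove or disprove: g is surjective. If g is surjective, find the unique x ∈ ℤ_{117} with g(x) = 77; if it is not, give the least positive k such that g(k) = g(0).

103

By definition, surjectivity means every element of the codomain has a preimage under g.
Since gcd(73, 117) = 1, 73 is invertible modulo 117. Euclid's algorithm: 117 = 1·73 + 44, 73 = 1·44 + 29, 44 = 1·29 + 15, 29 = 1·15 + 14, 15 = 1·14 + 1; back-substituting gives 1 = 109·73 − 68·117, so 73⁻¹ ≡ 109 (mod 117).
For any y ∈ ℤ_{117}, x = 109(y − 46) mod 117 satisfies g(x) = 73·109(y − 46) + 46 ≡ y (since 73·109 ≡ 1 mod 117). So every y has a preimage.
Therefore g is surjective.
Since g is surjective, we compute g⁻¹(77): solve 73x + 46 ≡ 77 (mod 117), i.e. 73x ≡ 31 (mod 117).
Multiplying by 73⁻¹ = 109 gives x ≡ 109·31 = 3379 = 28·117 + 103 ≡ 103 (mod 117).
Check: g(103) = 73·103 + 46 = 7565 = 64·117 + 77 ≡ 77 (mod 117).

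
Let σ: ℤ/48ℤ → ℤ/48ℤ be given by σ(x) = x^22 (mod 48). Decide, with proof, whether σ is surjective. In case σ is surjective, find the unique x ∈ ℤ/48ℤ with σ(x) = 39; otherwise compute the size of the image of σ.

6

σ(2): Repeated squaring mod 48: 2^1 ≡ 2, 2^2 ≡ 2² = 4, 2^4 ≡ 4² = 16, 2^8 ≡ 16² = 256 ≡ 16, 2^16 ≡ 16² = 256 ≡ 16. Since 22 = 16 + 4 + 2, 2^22 ≡ 16·16·4: 16·16 = 256 ≡ 16, then 16·4 = 64 ≡ 16. So 2^22 ≡ 16 (mod 48).
σ(4): Repeated squaring mod 48: 4^1 ≡ 4, 4^2 ≡ 4² = 16, 4^4 ≡ 16² = 256 ≡ 16, 4^8 ≡ 16² = 256 ≡ 16, 4^16 ≡ 16² = 256 ≡ 16. Since 22 = 16 + 4 + 2, 4^22 ≡ 16·16·16: 16·16 = 256 ≡ 16, then 16·16 = 256 ≡ 16. So 4^22 ≡ 16 (mod 48).
So σ(2) = σ(4) = 16 while 2 ≠ 4, so σ is not injective.
A non-injective map from the 48-element set ℤ/48ℤ to itself takes at most 47 distinct values, so it cannot be surjective. Hence σ is not surjective.
Since σ is not surjective, we determine |image(σ)|. Computing x^22 mod 48 for each x (by repeated squaring, reducing mod 48 at every step), the values σ(0), σ(1), …, σ(47) are: 0, 1, 16, 9, 16, 25, 0, 1, 16, 33, 16, 25, 0, 25, 16, 33, 16, 1, 0, 25, 16, 9, 16, 1, 0, 1, 16, 9, 16, 25, 0, 1, 16, 33, 16, 25, 0, 25, 16, 33, 16, 1, 0, 25, 16, 9, 16, 1.
The distinct values are {0, 1, 9, 16, 25, 33}; there are 6 of them.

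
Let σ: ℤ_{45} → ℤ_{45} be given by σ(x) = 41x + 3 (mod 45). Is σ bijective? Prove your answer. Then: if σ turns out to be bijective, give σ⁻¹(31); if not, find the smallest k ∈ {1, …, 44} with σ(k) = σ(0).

38

Suppose σ(x_1) = σ(x_2) in ℤ_{45}. Then 41x_1 + 3 ≡ 41x_2 + 3 (mod 45), therefore 41(x_1 − x_2) ≡ 0 (mod 45).
Since gcd(41, 45) = 1, 41 is invertible modulo 45, hence x_1 − x_2 ≡ 0 (mod 45), i.e. x_1 = x_2.
We now compute 41⁻¹ mod 45 explicitly. Euclid's algorithm: 45 = 1·41 + 4, 41 = 10·4 + 1; back-substituting gives 1 = 11·41 − 10·45, so 41⁻¹ ≡ 11 (mod 45).
Then y ↦ 11(y − 3) is a two-sided inverse to σ, so every y ∈ ℤ_{45} has a preimage.
So σ is bijective.
Since σ is bijective, we find σ⁻¹(31): we need 41x ≡ 31 − 3 ≡ 28 (mod 45). Using 41⁻¹ = 11: x ≡ 11·28 = 308 = 6·45 + 38, so x = 38.
Check: σ(38) = 41·38 + 3 = 1561 = 34·45 + 31 ≡ 31 (mod 45).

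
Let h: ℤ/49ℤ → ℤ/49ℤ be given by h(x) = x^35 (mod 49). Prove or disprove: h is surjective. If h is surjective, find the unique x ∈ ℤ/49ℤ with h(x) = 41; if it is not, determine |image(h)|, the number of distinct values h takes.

7

h(0) = 0^35 = 0.
h(7): Repeated squaring mod 49: 7^1 ≡ 7, 7^2 ≡ 7² = 49 ≡ 0, 7^4 ≡ 0² = 0, 7^8 ≡ 0² = 0, 7^16 ≡ 0² = 0, 7^32 ≡ 0² = 0. Since 35 = 32 + 2 + 1, 7^35 ≡ 0·0·7: 0·0 = 0, then 0·7 = 0. So 7^35 ≡ 0 (mod 49).
So h(0) = h(7) = 0 while 0 ≠ 7, thus h is not injective.
A non-injective map from the 49-element set ℤ/49ℤ to itself takes at most 48 distinct values, so it cannot be surjective. So h is not surjective.
Since h is not surjective, we determine |image(h)|. Computing x^35 mod 49 for each x (by repeated squaring, reducing mod 49 at every step), the values h(0), h(1), …, h(48) are: 0, 1, 18, 19, 30, 31, 48, 0, 1, 18, 19, 30, 31, 48, 0, 1, 18, 19, 30, 31, 48, 0, 1, 18, 19, 30, 31, 48, 0, 1, 18, 19, 30, 31, 48, 0, 1, 18, 19, 30, 31, 48, 0, 1, 18, 19, 30, 31, 48.
The distinct values are {0, 1, 18, 19, 30, 31, 48}; there are 7 of them.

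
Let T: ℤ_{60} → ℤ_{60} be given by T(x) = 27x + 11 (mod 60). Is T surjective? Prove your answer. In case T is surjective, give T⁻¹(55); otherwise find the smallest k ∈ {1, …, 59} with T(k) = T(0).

20

Since gcd(27, 60) = 3, we have 27x ≡ 0 (mod 3) for all x, so T(x) ≡ 2 (mod 3).
But 0 ≢ 2 (mod 3), so 0 ∈ ℤ_{60} has no preimage. Thus T is not surjective.
Since T is not surjective, we find the least positive k with T(k) = T(0): this means 27k ≡ 0 (mod 60), i.e. 60 ∣ 27k. Since gcd(27, 60) = 3, dividing through by 3 this holds exactly when 20 ∣ 9k, and as gcd(9, 20) = 1, exactly when 20 ∣ k.
The smallest positive such k is 20.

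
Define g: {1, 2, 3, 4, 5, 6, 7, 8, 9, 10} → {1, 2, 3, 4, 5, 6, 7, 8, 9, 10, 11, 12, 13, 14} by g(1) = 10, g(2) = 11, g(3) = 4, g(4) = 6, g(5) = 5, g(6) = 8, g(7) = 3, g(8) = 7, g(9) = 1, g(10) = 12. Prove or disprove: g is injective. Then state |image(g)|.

10

The values g(1), …, g(10) are 10, 11, 4, 6, 5, 8, 3, 7, 1, 12 — all distinct.
So g(u) = g(v) only when u = v, and g is injective.
The image of g is {1, 3, 4, 5, 6, 7, 8, 10, 11, 12}, which has 10 elements.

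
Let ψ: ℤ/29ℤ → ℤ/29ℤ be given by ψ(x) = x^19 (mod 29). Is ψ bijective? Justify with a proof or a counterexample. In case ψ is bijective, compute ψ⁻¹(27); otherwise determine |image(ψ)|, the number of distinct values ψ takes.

21

Since 29 is prime, the nonzero elements of ℤ/29ℤ form a cyclic group of order 28.
As gcd(19, 28) = 1, raising to the 19th power is a bijection on this group: if s^19 ≡ t^19 then (st^{−1})^19 = 1, and the only element of order dividing gcd(19, 28) = 1 is 1, so s = t.
With ψ(0) = 0 this makes ψ injective on all of ℤ/29ℤ, hence bijective (finite equal-size domain and codomain). In particular ψ is bijective.
Since ψ is bijective, we find the preimage of 27. The inverse of x ↦ x^19 on (ℤ/29ℤ)^× is x ↦ x^3, because 19·3 = 57 = 2·28 + 1 ≡ 1 (mod 28) and x^{28} = 1 for x ≠ 0 (Fermat). So ψ⁻¹(27) = 27^3 mod 29.
Repeated squaring mod 29: 27^1 ≡ 27, 27^2 ≡ 27² = 729 ≡ 4. Since 3 = 2 + 1, 27^3 ≡ 4·27: 4·27 = 108 ≡ 21. So 27^3 ≡ 21 (mod 29).
Hence ψ⁻¹(27) = 21.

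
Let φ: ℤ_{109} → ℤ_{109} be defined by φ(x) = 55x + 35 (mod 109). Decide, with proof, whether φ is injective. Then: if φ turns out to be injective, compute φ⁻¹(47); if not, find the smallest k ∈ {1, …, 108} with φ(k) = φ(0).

24

Suppose φ(a) = φ(b) in ℤ_{109}. Then 55a + 35 ≡ 55b + 35 (mod 109), therefore 55(a − b) ≡ 0 (mod 109).
Since gcd(55, 109) = 1, 55 is invertible modulo 109, therefore a − b ≡ 0 (mod 109), i.e. a = b.
Hence φ is injective.
We now compute 55⁻¹ mod 109 explicitly. Euclid's algorithm: 109 = 1·55 + 54, 55 = 1·54 + 1; back-substituting gives 1 = 2·55 − 1·109, so 55⁻¹ ≡ 2 (mod 109).
Since φ is injective, we find φ⁻¹(47): we need 55x ≡ 47 − 35 ≡ 12 (mod 109). Using 55⁻¹ = 2: x ≡ 2·12 = 24, so x = 24.
Check: φ(24) = 55·24 + 35 = 1355 = 12·109 + 47 ≡ 47 (mod 109).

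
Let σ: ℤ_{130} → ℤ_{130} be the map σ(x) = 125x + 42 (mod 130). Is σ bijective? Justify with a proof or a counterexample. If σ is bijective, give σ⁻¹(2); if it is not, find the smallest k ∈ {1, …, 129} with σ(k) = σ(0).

26

Recall: σ is injective if σ(u) = σ(v) implies u = v.
We have gcd(125, 130) = 5 > 1. Taking u = 0 and v = 26: σ(0) = 42 and σ(26) = 125·26 + 42 = 3292 ≡ 42 (mod 130).
So σ(0) = σ(26) while 0 ≠ 26, thus σ is not injective, hence not bijective.
Since σ is not bijective, we find the least positive k with σ(k) = σ(0): this means 125k ≡ 0 (mod 130), i.e. 130 ∣ 125k. Since gcd(125, 130) = 5, dividing through by 5 this holds exactly when 26 ∣ 25k, and as gcd(25, 26) = 1, exactly when 26 ∣ k.
The smallest positive such k is 26.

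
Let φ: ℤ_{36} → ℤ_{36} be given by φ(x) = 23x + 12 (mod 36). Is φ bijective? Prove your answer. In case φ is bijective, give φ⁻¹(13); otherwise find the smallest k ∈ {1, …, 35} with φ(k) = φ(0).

Suppose φ(u) = φ(v) in ℤ_{36}. Then 23u + 12 ≡ 23v + 12 (mod 36), so 23(u − v) ≡ 0 (mod 36).
Since gcd(23, 36) = 1, 23 is invertible modulo 36, therefore u − v ≡ 0 (mod 36), i.e. u = v.
We now compute 23⁻¹ mod 36 explicitly. Euclid's algorithm: 36 = 1·23 + 13, 23 = 1·13 + 10, 13 = 1·10 + 3, 10 = 3·3 + 1; back-substituting gives 1 = 11·23 − 7·36, so 23⁻¹ ≡ 11 (mod 36).
Then y ↦ 11(y − 12) is a two-sided inverse to φ, so every y ∈ ℤ_{36} has a preimage.
So φ is bijective.
Since φ is bijective, we find φ⁻¹(13): we need 23x ≡ 13 − 12 ≡ 1 (mod 36). Using 23⁻¹ = 11: x ≡ 11·1 = 11, so x = 11.
Check: φ(11) = 23·11 + 12 = 265 = 7·36 + 13 ≡ 13 (mod 36).

11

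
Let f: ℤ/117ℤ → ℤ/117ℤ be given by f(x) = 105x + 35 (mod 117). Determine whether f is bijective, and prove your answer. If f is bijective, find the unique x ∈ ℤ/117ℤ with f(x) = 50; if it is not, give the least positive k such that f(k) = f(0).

Recall that f is injective when f(x_1) = f(x_2) forces x_1 = x_2.
We have gcd(105, 117) = 3 > 1. Taking x_1 = 0 and x_2 = 39: f(0) = 35 and f(39) = 105·39 + 35 = 4130 ≡ 35 (mod 117).
So f(0) = f(39) while 0 ≠ 39, so f is not injective, hence not bijective.
Since f is not bijective, we find the least positive k with f(k) = f(0): this means 105k ≡ 0 (mod 117), i.e. 117 ∣ 105k. Since gcd(105, 117) = 3, dividing through by 3 this holds exactly when 39 ∣ 35k, and as gcd(35, 39) = 1, exactly when 39 ∣ k.
The smallest positive such k is 39.

39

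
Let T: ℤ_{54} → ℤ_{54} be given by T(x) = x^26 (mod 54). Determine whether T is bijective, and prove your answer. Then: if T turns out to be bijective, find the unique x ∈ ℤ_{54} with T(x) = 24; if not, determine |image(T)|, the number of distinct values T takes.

T(0) = 0^26 = 0.
T(6): Repeated squaring mod 54: 6^1 ≡ 6, 6^2 ≡ 6² = 36, 6^4 ≡ 36² = 1296 ≡ 0, 6^8 ≡ 0² = 0, 6^16 ≡ 0² = 0. Since 26 = 16 + 8 + 2, 6^26 ≡ 0·0·36: 0·0 = 0, then 0·36 = 0. So 6^26 ≡ 0 (mod 54).
So T(0) = T(6) = 0 while 0 ≠ 6, hence T is not injective, hence not bijective.
Since T is not bijective, we determine |image(T)|. Computing x^26 mod 54 for each x (by repeated squaring, reducing mod 54 at every step), the values T(0), T(1), …, T(53) are: 0, 1, 40, 27, 34, 43, 0, 31, 10, 27, 46, 49, 0, 25, 52, 27, 22, 19, 0, 37, 4, 27, 16, 7, 0, 13, 28, 27, 28, 13, 0, 7, 16, 27, 4, 37, 0, 19, 22, 27, 52, 25, 0, 49, 46, 27, 10, 31, 0, 43, 34, 27, 40, 1.
The distinct values are {0, 1, 4, 7, 10, 13, 16, 19, 22, 25, 27, 28, 31, 34, 37, 40, 43, 46, 49, 52}; there are 20 of them.

20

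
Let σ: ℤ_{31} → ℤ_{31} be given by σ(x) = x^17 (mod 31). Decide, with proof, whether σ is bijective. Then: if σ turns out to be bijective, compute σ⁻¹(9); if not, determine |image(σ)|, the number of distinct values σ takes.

Since 31 is prime, the nonzero elements of ℤ_{31} form a cyclic group of order 30.
As gcd(17, 30) = 1, raising to the 17th power is a bijection on this group: if a^17 ≡ b^17 then (ab^{−1})^17 = 1, and the only element of order dividing gcd(17, 30) = 1 is 1, so a = b.
With σ(0) = 0 this makes σ injective on all of ℤ_{31}, hence bijective (finite equal-size domain and codomain). In particular σ is bijective.
Since σ is bijective, we find the preimage of 9. The inverse of x ↦ x^17 on (ℤ_{31})^× is x ↦ x^23, because 17·23 = 391 = 13·30 + 1 ≡ 1 (mod 30) and x^{30} = 1 for x ≠ 0 (Fermat). So σ⁻¹(9) = 9^23 mod 31.
Repeated squaring mod 31: 9^1 ≡ 9, 9^2 ≡ 9² = 81 ≡ 19, 9^4 ≡ 19² = 361 ≡ 20, 9^8 ≡ 20² = 400 ≡ 28, 9^16 ≡ 28² = 784 ≡ 9. Since 23 = 16 + 4 + 2 + 1, 9^23 ≡ 9·20·19·9: 9·20 = 180 ≡ 25, then 25·19 = 475 ≡ 10, then 10·9 = 90 ≡ 28. So 9^23 ≡ 28 (mod 31).
Hence σ⁻¹(9) = 28.

28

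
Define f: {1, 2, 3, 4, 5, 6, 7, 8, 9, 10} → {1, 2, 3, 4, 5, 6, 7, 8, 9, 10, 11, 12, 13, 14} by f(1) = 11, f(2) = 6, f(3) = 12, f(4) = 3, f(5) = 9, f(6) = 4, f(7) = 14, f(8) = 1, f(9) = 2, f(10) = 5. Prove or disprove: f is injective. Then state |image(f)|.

The values f(1), …, f(10) are 11, 6, 12, 3, 9, 4, 14, 1, 2, 5 — all distinct.
So f(u) = f(v) only when u = v, and f is injective.
The image of f is {1, 2, 3, 4, 5, 6, 9, 11, 12, 14}, which has 10 elements.

10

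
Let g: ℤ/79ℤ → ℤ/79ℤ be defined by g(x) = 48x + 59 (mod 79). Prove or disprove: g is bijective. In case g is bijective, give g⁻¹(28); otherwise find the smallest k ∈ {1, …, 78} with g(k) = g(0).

If g(x_1) = g(x_2), then 48x_1 ≡ 48x_2 (mod 79). Because gcd(48, 79) = 1, we may cancel 48 to get x_1 ≡ x_2 (mod 79).
We now compute 48⁻¹ mod 79 explicitly. Euclid's algorithm: 79 = 1·48 + 31, 48 = 1·31 + 17, 31 = 1·17 + 14, 17 = 1·14 + 3, 14 = 4·3 + 2, 3 = 1·2 + 1; back-substituting gives 1 = 28·48 − 17·79, so 48⁻¹ ≡ 28 (mod 79).
For any y ∈ ℤ/79ℤ, x = 28(y − 59) mod 79 satisfies g(x) = 48·28(y − 59) + 59 ≡ y (since 48·28 ≡ 1 mod 79). So every y has a preimage.
So g is bijective.
Since g is bijective, we compute g⁻¹(28): solve 48x + 59 ≡ 28 (mod 79), i.e. 48x ≡ 48 (mod 79).
Multiplying by 48⁻¹ = 28 gives x ≡ 28·48 = 1344 = 17·79 + 1 ≡ 1 (mod 79).
Check: g(1) = 48·1 + 59 = 107 = 1·79 + 28 ≡ 28 (mod 79).

1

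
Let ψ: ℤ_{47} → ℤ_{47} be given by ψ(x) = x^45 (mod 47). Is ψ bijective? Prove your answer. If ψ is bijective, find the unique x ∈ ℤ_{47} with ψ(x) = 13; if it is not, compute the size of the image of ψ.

Since 47 is prime, the nonzero elements of ℤ_{47} form a cyclic group of order 46.
As gcd(45, 46) = 1, raising to the 45th power is a bijection on this group: if a^45 ≡ b^45 then (ab^{−1})^45 = 1, and the only element of order dividing gcd(45, 46) = 1 is 1, so a = b.
With ψ(0) = 0 this makes ψ injective on all of ℤ_{47}, hence bijective (finite equal-size domain and codomain). In particular ψ is bijective.
Since ψ is bijective, we find the preimage of 13. The inverse of x ↦ x^45 on (ℤ_{47})^× is x ↦ x^45, because 45·45 = 2025 = 44·46 + 1 ≡ 1 (mod 46) and x^{46} = 1 for x ≠ 0 (Fermat). So ψ⁻¹(13) = 13^45 mod 47.
Repeated squaring mod 47: 13^1 ≡ 13, 13^2 ≡ 13² = 169 ≡ 28, 13^4 ≡ 28² = 784 ≡ 32, 13^8 ≡ 32² = 1024 ≡ 37, 13^16 ≡ 37² = 1369 ≡ 6, 13^32 ≡ 6² = 36. Since 45 = 32 + 8 + 4 + 1, 13^45 ≡ 36·37·32·13: 36·37 = 1332 ≡ 16, then 16·32 = 512 ≡ 42, then 42·13 = 546 ≡ 29. So 13^45 ≡ 29 (mod 47).
Hence ψ⁻¹(13) = 29.

29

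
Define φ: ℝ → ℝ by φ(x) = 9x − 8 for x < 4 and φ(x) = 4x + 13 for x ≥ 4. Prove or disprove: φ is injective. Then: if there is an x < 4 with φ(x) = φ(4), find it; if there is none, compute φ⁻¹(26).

Both pieces are strictly increasing (slopes 9 and 4), so each is injective on its own interval.
The left piece maps (−∞, 4) onto (−∞, 28); the right piece maps [4, ∞) onto [29, ∞).
These images are disjoint, so no value is attained by both pieces. Therefore φ is injective.
Because the two images are disjoint, no x < 4 has φ(x) = φ(4), so we compute φ⁻¹(26): 26 lies in (−∞, 28), so solve 9x − 8 = 26: x = (26 + 8)/9 = 34/9.

34/9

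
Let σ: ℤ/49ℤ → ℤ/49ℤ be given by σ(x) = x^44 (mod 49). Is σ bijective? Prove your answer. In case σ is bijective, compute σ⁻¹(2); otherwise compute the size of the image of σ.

σ(0) = 0^44 = 0.
σ(7): Repeated squaring mod 49: 7^1 ≡ 7, 7^2 ≡ 7² = 49 ≡ 0, 7^4 ≡ 0² = 0, 7^8 ≡ 0² = 0, 7^16 ≡ 0² = 0, 7^32 ≡ 0² = 0. Since 44 = 32 + 8 + 4, 7^44 ≡ 0·0·0: 0·0 = 0, then 0·0 = 0. So 7^44 ≡ 0 (mod 49).
So σ(0) = σ(7) = 0 while 0 ≠ 7, therefore σ is not injective, hence not bijective.
Since σ is not bijective, we determine |image(σ)|. Computing x^44 mod 49 for each x (by repeated squaring, reducing mod 49 at every step), the values σ(0), σ(1), …, σ(48) are: 0, 1, 4, 9, 16, 25, 36, 0, 15, 32, 2, 23, 46, 22, 0, 29, 11, 44, 30, 18, 8, 0, 43, 39, 37, 37, 39, 43, 0, 8, 18, 30, 44, 11, 29, 0, 22, 46, 23, 2, 32, 15, 0, 36, 25, 16, 9, 4, 1.
The distinct values are {0, 1, 2, 4, 8, 9, 11, 15, 16, 18, 22, 23, 25, 29, 30, 32, 36, 37, 39, 43, 44, 46}; there are 22 of them.

22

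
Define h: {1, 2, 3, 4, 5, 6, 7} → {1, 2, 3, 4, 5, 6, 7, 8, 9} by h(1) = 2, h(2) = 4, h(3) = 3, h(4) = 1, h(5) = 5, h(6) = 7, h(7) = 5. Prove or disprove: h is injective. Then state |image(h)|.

6

h(5) = 5 = h(7) with 5 ≠ 7, so h is not injective.
The image of h is {1, 2, 3, 4, 5, 7}, which has 6 elements.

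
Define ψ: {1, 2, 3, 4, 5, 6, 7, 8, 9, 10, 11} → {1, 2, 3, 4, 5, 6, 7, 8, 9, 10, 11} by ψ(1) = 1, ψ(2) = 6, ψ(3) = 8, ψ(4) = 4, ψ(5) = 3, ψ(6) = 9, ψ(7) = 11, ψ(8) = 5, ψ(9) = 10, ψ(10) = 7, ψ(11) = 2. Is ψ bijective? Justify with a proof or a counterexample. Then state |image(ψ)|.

The values 1, 6, 8, 4, 3, 9, 11, 5, 10, 7, 2 are a permutation of {1, 2, 3, 4, 5, 6, 7, 8, 9, 10, 11}: each element appears exactly once.
So ψ is injective and surjective, hence bijective.
The image of ψ is {1, 2, 3, 4, 5, 6, 7, 8, 9, 10, 11}, which has 11 elements.

11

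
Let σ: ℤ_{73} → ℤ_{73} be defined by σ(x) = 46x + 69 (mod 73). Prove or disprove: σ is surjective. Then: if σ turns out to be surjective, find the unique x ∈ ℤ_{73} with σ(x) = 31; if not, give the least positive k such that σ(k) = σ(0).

69

Recall that σ is surjective if every y in the codomain equals σ(x) for some x in the domain.
Since gcd(46, 73) = 1, 46 is invertible modulo 73. Euclid's algorithm: 73 = 1·46 + 27, 46 = 1·27 + 19, 27 = 1·19 + 8, 19 = 2·8 + 3, 8 = 2·3 + 2, 3 = 1·2 + 1; back-substituting gives 1 = 27·46 − 17·73, so 46⁻¹ ≡ 27 (mod 73).
For any y ∈ ℤ_{73}, x = 27(y − 69) mod 73 satisfies σ(x) = 46·27(y − 69) + 69 ≡ y (since 46·27 ≡ 1 mod 73). So every y has a preimage.
So σ is surjective.
Since σ is surjective, we compute σ⁻¹(31): solve 46x + 69 ≡ 31 (mod 73), i.e. 46x ≡ 35 (mod 73).
Multiplying by 46⁻¹ = 27 gives x ≡ 27·35 = 945 = 12·73 + 69 ≡ 69 (mod 73).
Check: σ(69) = 46·69 + 69 = 3243 = 44·73 + 31 ≡ 31 (mod 73).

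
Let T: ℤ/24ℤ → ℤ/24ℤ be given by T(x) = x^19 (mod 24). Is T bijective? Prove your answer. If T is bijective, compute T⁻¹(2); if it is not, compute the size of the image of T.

T(0) = 0^19 = 0.
T(6): Repeated squaring mod 24: 6^1 ≡ 6, 6^2 ≡ 6² = 36 ≡ 12, 6^4 ≡ 12² = 144 ≡ 0, 6^8 ≡ 0² = 0, 6^16 ≡ 0² = 0. Since 19 = 16 + 2 + 1, 6^19 ≡ 0·12·6: 0·12 = 0, then 0·6 = 0. So 6^19 ≡ 0 (mod 24).
So T(0) = T(6) = 0 while 0 ≠ 6, thus T is not injective, hence not bijective.
Since T is not bijective, we determine |image(T)|. Computing x^19 mod 24 for each x (by repeated squaring, reducing mod 24 at every step), the values T(0), T(1), …, T(23) are: 0, 1, 8, 3, 16, 5, 0, 7, 8, 9, 16, 11, 0, 13, 8, 15, 16, 17, 0, 19, 8, 21, 16, 23.
The distinct values are {0, 1, 3, 5, 7, 8, 9, 11, 13, 15, 16, 17, 19, 21, 23}; there are 15 of them.

15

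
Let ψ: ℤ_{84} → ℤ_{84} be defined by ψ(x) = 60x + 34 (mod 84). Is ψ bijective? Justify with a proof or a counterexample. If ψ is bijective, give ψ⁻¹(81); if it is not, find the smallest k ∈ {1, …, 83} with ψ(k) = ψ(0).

Recall: injectivity means: for all s, t in the domain, ψ(s) = ψ(t) implies s = t.
We have gcd(60, 84) = 12 > 1. Taking s = 0 and t = 7: ψ(0) = 34 and ψ(7) = 60·7 + 34 = 454 ≡ 34 (mod 84).
So ψ(0) = ψ(7) while 0 ≠ 7, thus ψ is not injective, hence not bijective.
Since ψ is not bijective, we find the least positive k with ψ(k) = ψ(0): this means 60k ≡ 0 (mod 84), i.e. 84 ∣ 60k. Since gcd(60, 84) = 12, dividing through by 12 this holds exactly when 7 ∣ 5k, and as gcd(5, 7) = 1, exactly when 7 ∣ k.
The smallest positive such k is 7.

7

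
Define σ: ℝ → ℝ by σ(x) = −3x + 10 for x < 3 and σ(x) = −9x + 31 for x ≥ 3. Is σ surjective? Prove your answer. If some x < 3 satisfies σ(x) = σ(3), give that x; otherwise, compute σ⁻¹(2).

2

Both pieces are strictly decreasing (slopes −3 and −9), so each is injective on its own interval.
The left piece maps (−∞, 3) onto (1, ∞); the right piece maps [3, ∞) onto (−∞, 4].
The union (1, ∞) ∪ (−∞, 4] covers ℝ, so σ is surjective.
For the follow-up: the images overlap, so an x < 3 with σ(x) = σ(3) exists. σ(3) = 4; solving −3x + 10 = 4 for x < 3 gives x = (4 − 10)/(−3) = 2.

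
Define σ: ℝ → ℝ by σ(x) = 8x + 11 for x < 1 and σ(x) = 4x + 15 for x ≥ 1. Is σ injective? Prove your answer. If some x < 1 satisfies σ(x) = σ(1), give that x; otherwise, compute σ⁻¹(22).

Both pieces are strictly increasing (slopes 8 and 4), so each is injective on its own interval.
The left piece maps (−∞, 1) onto (−∞, 19); the right piece maps [1, ∞) onto [19, ∞).
These images are disjoint, so no value is attained by both pieces. Hence σ is injective.
Because the two images are disjoint, no x < 1 has σ(x) = σ(1), so we compute σ⁻¹(22): 22 lies in [19, ∞), so solve 4x + 15 = 22: x = (22 − 15)/4 = 7/4.

7/4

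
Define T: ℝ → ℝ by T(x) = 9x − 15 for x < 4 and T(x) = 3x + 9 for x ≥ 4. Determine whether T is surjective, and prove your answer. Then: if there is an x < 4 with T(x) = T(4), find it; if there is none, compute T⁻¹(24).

Both pieces are strictly increasing (slopes 9 and 3), so each is injective on its own interval.
The left piece maps (−∞, 4) onto (−∞, 21); the right piece maps [4, ∞) onto [21, ∞).
These images together cover ℝ, so T is surjective.
Because the two images are disjoint, no x < 4 has T(x) = T(4), so we compute T⁻¹(24): 24 lies in [21, ∞), so solve 3x + 9 = 24: x = (24 − 9)/3 = 5.

5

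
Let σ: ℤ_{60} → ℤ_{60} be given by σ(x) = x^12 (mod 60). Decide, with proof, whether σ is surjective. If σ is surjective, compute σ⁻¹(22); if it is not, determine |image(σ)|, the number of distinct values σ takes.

8

σ(2): Repeated squaring mod 60: 2^1 ≡ 2, 2^2 ≡ 2² = 4, 2^4 ≡ 4² = 16, 2^8 ≡ 16² = 256 ≡ 16. Since 12 = 8 + 4, 2^12 ≡ 16·16: 16·16 = 256 ≡ 16. So 2^12 ≡ 16 (mod 60).
σ(4): Repeated squaring mod 60: 4^1 ≡ 4, 4^2 ≡ 4² = 16, 4^4 ≡ 16² = 256 ≡ 16, 4^8 ≡ 16² = 256 ≡ 16. Since 12 = 8 + 4, 4^12 ≡ 16·16: 16·16 = 256 ≡ 16. So 4^12 ≡ 16 (mod 60).
So σ(2) = σ(4) = 16 while 2 ≠ 4, hence σ is not injective.
A non-injective map from the 60-element set ℤ_{60} to itself takes at most 59 distinct values, so it cannot be surjective. So σ is not surjective.
Since σ is not surjective, we determine |image(σ)|. Computing x^12 mod 60 for each x (by repeated squaring, reducing mod 60 at every step), the values σ(0), σ(1), …, σ(59) are: 0, 1, 16, 21, 16, 25, 36, 1, 16, 21, 40, 1, 36, 1, 16, 45, 16, 1, 36, 1, 40, 21, 16, 1, 36, 25, 16, 21, 16, 1, 0, 1, 16, 21, 16, 25, 36, 1, 16, 21, 40, 1, 36, 1, 16, 45, 16, 1, 36, 1, 40, 21, 16, 1, 36, 25, 16, 21, 16, 1.
The distinct values are {0, 1, 16, 21, 25, 36, 40, 45}; there are 8 of them.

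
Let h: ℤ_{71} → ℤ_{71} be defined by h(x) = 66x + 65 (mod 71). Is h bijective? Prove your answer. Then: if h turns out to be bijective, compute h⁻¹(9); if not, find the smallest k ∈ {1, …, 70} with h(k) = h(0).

68

Recall that h is injective if h(u) = h(v) implies u = v.
If h(u) = h(v), then 66u ≡ 66v (mod 71). Because gcd(66, 71) = 1, we may cancel 66 to get u ≡ v (mod 71).
We now compute 66⁻¹ mod 71 explicitly. Euclid's algorithm: 71 = 1·66 + 5, 66 = 13·5 + 1; back-substituting gives 1 = 14·66 − 13·71, so 66⁻¹ ≡ 14 (mod 71).
For any y ∈ ℤ_{71}, x = 14(y − 65) mod 71 satisfies h(x) = 66·14(y − 65) + 65 ≡ y (since 66·14 ≡ 1 mod 71). So every y has a preimage.
Therefore h is bijective.
Since h is bijective, we compute h⁻¹(9): solve 66x + 65 ≡ 9 (mod 71), i.e. 66x ≡ 15 (mod 71).
Multiplying by 66⁻¹ = 14 gives x ≡ 14·15 = 210 = 2·71 + 68 ≡ 68 (mod 71).
Check: h(68) = 66·68 + 65 = 4553 = 64·71 + 9 ≡ 9 (mod 71).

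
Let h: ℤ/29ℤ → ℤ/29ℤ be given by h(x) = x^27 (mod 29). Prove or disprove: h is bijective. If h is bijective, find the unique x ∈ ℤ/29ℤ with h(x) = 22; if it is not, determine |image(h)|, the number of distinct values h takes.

Since 29 is prime, the nonzero elements of ℤ/29ℤ form a cyclic group of order 28.
As gcd(27, 28) = 1, raising to the 27th power is a bijection on this group: if a^27 ≡ b^27 then (ab^{−1})^27 = 1, and the only element of order dividing gcd(27, 28) = 1 is 1, so a = b.
With h(0) = 0 this makes h injective on all of ℤ/29ℤ, hence bijective (finite equal-size domain and codomain). In particular h is bijective.
Since h is bijective, we find the preimage of 22. The inverse of x ↦ x^27 on (ℤ/29ℤ)^× is x ↦ x^27, because 27·27 = 729 = 26·28 + 1 ≡ 1 (mod 28) and x^{28} = 1 for x ≠ 0 (Fermat). So h⁻¹(22) = 22^27 mod 29.
Repeated squaring mod 29: 22^1 ≡ 22, 22^2 ≡ 22² = 484 ≡ 20, 22^4 ≡ 20² = 400 ≡ 23, 22^8 ≡ 23² = 529 ≡ 7, 22^16 ≡ 7² = 49 ≡ 20. Since 27 = 16 + 8 + 2 + 1, 22^27 ≡ 20·7·20·22: 20·7 = 140 ≡ 24, then 24·20 = 480 ≡ 16, then 16·22 = 352 ≡ 4. So 22^27 ≡ 4 (mod 29).
Hence h⁻¹(22) = 4.

4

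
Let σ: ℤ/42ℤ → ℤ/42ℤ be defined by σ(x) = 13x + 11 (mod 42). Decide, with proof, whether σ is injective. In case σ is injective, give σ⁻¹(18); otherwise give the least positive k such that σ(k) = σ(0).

7

Recall: σ is injective if σ(a) = σ(b) implies a = b.
Suppose σ(a) = σ(b) in ℤ/42ℤ. Then 13a + 11 ≡ 13b + 11 (mod 42), thus 13(a − b) ≡ 0 (mod 42).
Since gcd(13, 42) = 1, 13 is invertible modulo 42, hence a − b ≡ 0 (mod 42), i.e. a = b.
Hence σ is injective.
We now compute 13⁻¹ mod 42 explicitly. Euclid's algorithm: 42 = 3·13 + 3, 13 = 4·3 + 1; back-substituting gives 1 = 13·13 − 4·42, so 13⁻¹ ≡ 13 (mod 42).
Since σ is injective, we find σ⁻¹(18): we need 13x ≡ 18 − 11 ≡ 7 (mod 42). Using 13⁻¹ = 13: x ≡ 13·7 = 91 = 2·42 + 7, so x = 7.
Check: σ(7) = 13·7 + 11 = 102 = 2·42 + 18 ≡ 18 (mod 42).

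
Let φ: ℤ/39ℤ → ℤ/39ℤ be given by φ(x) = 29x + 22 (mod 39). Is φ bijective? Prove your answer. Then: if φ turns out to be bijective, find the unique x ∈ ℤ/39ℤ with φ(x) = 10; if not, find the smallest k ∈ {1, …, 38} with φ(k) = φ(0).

Suppose φ(x_1) = φ(x_2) in ℤ/39ℤ. Then 29x_1 + 22 ≡ 29x_2 + 22 (mod 39), so 29(x_1 − x_2) ≡ 0 (mod 39).
Since gcd(29, 39) = 1, 29 is invertible modulo 39, so x_1 − x_2 ≡ 0 (mod 39), i.e. x_1 = x_2.
We now compute 29⁻¹ mod 39 explicitly. Euclid's algorithm: 39 = 1·29 + 10, 29 = 2·10 + 9, 10 = 1·9 + 1; back-substituting gives 1 = 35·29 − 26·39, so 29⁻¹ ≡ 35 (mod 39).
Then y ↦ 35(y − 22) is a two-sided inverse to φ, so every y ∈ ℤ/39ℤ has a preimage.
Therefore φ is bijective.
Since φ is bijective, we compute φ⁻¹(10): solve 29x + 22 ≡ 10 (mod 39), i.e. 29x ≡ 27 (mod 39).
Multiplying by 29⁻¹ = 35 gives x ≡ 35·27 = 945 = 24·39 + 9 ≡ 9 (mod 39).
Check: φ(9) = 29·9 + 22 = 283 = 7·39 + 10 ≡ 10 (mod 39).

9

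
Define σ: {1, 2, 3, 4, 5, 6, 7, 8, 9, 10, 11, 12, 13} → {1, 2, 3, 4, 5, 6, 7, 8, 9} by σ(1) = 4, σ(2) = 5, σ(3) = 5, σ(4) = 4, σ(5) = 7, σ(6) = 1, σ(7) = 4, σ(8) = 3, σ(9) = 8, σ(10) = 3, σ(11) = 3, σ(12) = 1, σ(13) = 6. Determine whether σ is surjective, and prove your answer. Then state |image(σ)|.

No element maps to 2, so σ is not surjective.
The image of σ is {1, 3, 4, 5, 6, 7, 8}, which has 7 elements.

7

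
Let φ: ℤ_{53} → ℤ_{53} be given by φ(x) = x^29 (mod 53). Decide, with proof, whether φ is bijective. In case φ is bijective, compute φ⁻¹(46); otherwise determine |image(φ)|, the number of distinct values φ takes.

10

Since 53 is prime, the nonzero elements of ℤ_{53} form a cyclic group of order 52.
As gcd(29, 52) = 1, raising to the 29th power is a bijection on this group: if u^29 ≡ v^29 then (uv^{−1})^29 = 1, and the only element of order dividing gcd(29, 52) = 1 is 1, so u = v.
With φ(0) = 0 this makes φ injective on all of ℤ_{53}, hence bijective (finite equal-size domain and codomain). In particular φ is bijective.
Since φ is bijective, we find the preimage of 46. The inverse of x ↦ x^29 on (ℤ_{53})^× is x ↦ x^9, because 29·9 = 261 = 5·52 + 1 ≡ 1 (mod 52) and x^{52} = 1 for x ≠ 0 (Fermat). So φ⁻¹(46) = 46^9 mod 53.
Repeated squaring mod 53: 46^1 ≡ 46, 46^2 ≡ 46² = 2116 ≡ 49, 46^4 ≡ 49² = 2401 ≡ 16, 46^8 ≡ 16² = 256 ≡ 44. Since 9 = 8 + 1, 46^9 ≡ 44·46: 44·46 = 2024 ≡ 10. So 46^9 ≡ 10 (mod 53).
Hence φ⁻¹(46) = 10.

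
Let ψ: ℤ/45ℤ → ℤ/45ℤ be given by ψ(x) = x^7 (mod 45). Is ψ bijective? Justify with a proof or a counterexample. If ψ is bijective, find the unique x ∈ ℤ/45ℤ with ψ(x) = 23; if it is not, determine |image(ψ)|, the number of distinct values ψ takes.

ψ(0) = 0^7 = 0.
ψ(15): Repeated squaring mod 45: 15^1 ≡ 15, 15^2 ≡ 15² = 225 ≡ 0, 15^4 ≡ 0² = 0. Since 7 = 4 + 2 + 1, 15^7 ≡ 0·0·15: 0·0 = 0, then 0·15 = 0. So 15^7 ≡ 0 (mod 45).
So ψ(0) = ψ(15) = 0 while 0 ≠ 15, therefore ψ is not injective, hence not bijective.
Since ψ is not bijective, we determine |image(ψ)|. Computing x^7 mod 45 for each x (by repeated squaring, reducing mod 45 at every step), the values ψ(0), ψ(1), …, ψ(44) are: 0, 1, 38, 27, 4, 5, 36, 43, 17, 9, 10, 11, 18, 22, 14, 0, 16, 8, 27, 19, 20, 36, 13, 32, 9, 25, 26, 18, 37, 29, 0, 31, 23, 27, 34, 35, 36, 28, 2, 9, 40, 41, 18, 7, 44.
The distinct values are {0, 1, 2, 4, 5, 7, 8, 9, 10, 11, 13, 14, 16, 17, 18, 19, 20, 22, 23, 25, 26, 27, 28, 29, 31, 32, 34, 35, 36, 37, 38, 40, 41, 43, 44}; there are 35 of them.

35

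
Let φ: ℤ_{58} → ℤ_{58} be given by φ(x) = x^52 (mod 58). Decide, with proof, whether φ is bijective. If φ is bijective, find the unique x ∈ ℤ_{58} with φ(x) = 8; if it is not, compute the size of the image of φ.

φ(3): Repeated squaring mod 58: 3^1 ≡ 3, 3^2 ≡ 3² = 9, 3^4 ≡ 9² = 81 ≡ 23, 3^8 ≡ 23² = 529 ≡ 7, 3^16 ≡ 7² = 49, 3^32 ≡ 49² = 2401 ≡ 23. Since 52 = 32 + 16 + 4, 3^52 ≡ 23·49·23: 23·49 = 1127 ≡ 25, then 25·23 = 575 ≡ 53. So 3^52 ≡ 53 (mod 58).
φ(7): Repeated squaring mod 58: 7^1 ≡ 7, 7^2 ≡ 7² = 49, 7^4 ≡ 49² = 2401 ≡ 23, 7^8 ≡ 23² = 529 ≡ 7, 7^16 ≡ 7² = 49, 7^32 ≡ 49² = 2401 ≡ 23. Since 52 = 32 + 16 + 4, 7^52 ≡ 23·49·23: 23·49 = 1127 ≡ 25, then 25·23 = 575 ≡ 53. So 7^52 ≡ 53 (mod 58).
So φ(3) = φ(7) = 53 while 3 ≠ 7, so φ is not injective, hence not bijective.
Since φ is not bijective, we determine |image(φ)|. Computing x^52 mod 58 for each x (by repeated squaring, reducing mod 58 at every step), the values φ(0), φ(1), …, φ(57) are: 0, 1, 20, 53, 52, 49, 16, 53, 54, 25, 52, 7, 30, 7, 16, 45, 36, 1, 36, 23, 54, 25, 24, 45, 20, 23, 24, 49, 30, 29, 30, 49, 24, 23, 20, 45, 24, 25, 54, 23, 36, 1, 36, 45, 16, 7, 30, 7, 52, 25, 54, 53, 16, 49, 52, 53, 20, 1.
The distinct values are {0, 1, 7, 16, 20, 23, 24, 25, 29, 30, 36, 45, 49, 52, 53, 54}; there are 16 of them.

16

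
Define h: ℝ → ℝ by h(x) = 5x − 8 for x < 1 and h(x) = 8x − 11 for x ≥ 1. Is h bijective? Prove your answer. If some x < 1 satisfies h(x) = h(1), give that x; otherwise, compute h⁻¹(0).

11/8

Both pieces are strictly increasing (slopes 5 and 8), so each is injective on its own interval.
The left piece maps (−∞, 1) onto (−∞, −3); the right piece maps [1, ∞) onto [−3, ∞).
Since −3 = −3, the images partition ℝ: h is injective and surjective, hence bijective.
Because the two images are disjoint, no x < 1 has h(x) = h(1), so we compute h⁻¹(0): 0 lies in [−3, ∞), so solve 8x − 11 = 0: x = (0 + 11)/8 = 11/8.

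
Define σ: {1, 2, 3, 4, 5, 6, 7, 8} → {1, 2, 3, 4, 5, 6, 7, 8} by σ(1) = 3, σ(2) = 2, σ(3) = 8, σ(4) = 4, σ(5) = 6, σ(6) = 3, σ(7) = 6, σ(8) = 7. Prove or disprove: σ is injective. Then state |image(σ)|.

6

σ(1) = 3 = σ(6) with 1 ≠ 6, so σ is not injective.
The image of σ is {2, 3, 4, 6, 7, 8}, which has 6 elements.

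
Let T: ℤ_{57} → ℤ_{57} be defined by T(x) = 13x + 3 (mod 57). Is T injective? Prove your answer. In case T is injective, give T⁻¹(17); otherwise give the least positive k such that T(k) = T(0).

By definition, injectivity means: for all x_1, x_2 in the domain, T(x_1) = T(x_2) implies x_1 = x_2.
If T(x_1) = T(x_2), then 13x_1 ≡ 13x_2 (mod 57). Because gcd(13, 57) = 1, we may cancel 13 to get x_1 ≡ x_2 (mod 57).
So T is injective.
We now compute 13⁻¹ mod 57 explicitly. Euclid's algorithm: 57 = 4·13 + 5, 13 = 2·5 + 3, 5 = 1·3 + 2, 3 = 1·2 + 1; back-substituting gives 1 = 22·13 − 5·57, so 13⁻¹ ≡ 22 (mod 57).
Since T is injective, we compute T⁻¹(17): solve 13x + 3 ≡ 17 (mod 57), i.e. 13x ≡ 14 (mod 57).
Multiplying by 13⁻¹ = 22 gives x ≡ 22·14 = 308 = 5·57 + 23 ≡ 23 (mod 57).
Check: T(23) = 13·23 + 3 = 302 = 5·57 + 17 ≡ 17 (mod 57).

23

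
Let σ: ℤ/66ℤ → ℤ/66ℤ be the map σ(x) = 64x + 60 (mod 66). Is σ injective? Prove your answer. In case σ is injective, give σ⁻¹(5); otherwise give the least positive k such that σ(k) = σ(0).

33

Recall that σ is injective when σ(a) = σ(b) forces a = b.
We have gcd(64, 66) = 2 > 1. Taking a = 0 and b = 33: σ(0) = 60 and σ(33) = 64·33 + 60 = 2172 ≡ 60 (mod 66).
So σ(0) = σ(33) while 0 ≠ 33, therefore σ is not injective.
Since σ is not injective, we find the least positive k with σ(k) = σ(0): this means 64k ≡ 0 (mod 66), i.e. 66 ∣ 64k. Since gcd(64, 66) = 2, dividing through by 2 this holds exactly when 33 ∣ 32k, and as gcd(32, 33) = 1, exactly when 33 ∣ k.
The smallest positive such k is 33.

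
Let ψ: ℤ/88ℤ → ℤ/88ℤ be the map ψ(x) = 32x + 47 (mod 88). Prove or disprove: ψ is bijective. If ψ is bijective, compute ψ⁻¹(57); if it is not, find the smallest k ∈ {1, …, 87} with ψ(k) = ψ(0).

11

By definition, injectivity means: for all a, b in the domain, ψ(a) = ψ(b) implies a = b.
We have gcd(32, 88) = 8 > 1. Taking a = 0 and b = 11: ψ(0) = 47 and ψ(11) = 32·11 + 47 = 399 ≡ 47 (mod 88).
So ψ(0) = ψ(11) while 0 ≠ 11, so ψ is not injective, hence not bijective.
Since ψ is not bijective, we find the least positive k with ψ(k) = ψ(0): this means 32k ≡ 0 (mod 88), i.e. 88 ∣ 32k. Since gcd(32, 88) = 8, dividing through by 8 this holds exactly when 11 ∣ 4k, and as gcd(4, 11) = 1, exactly when 11 ∣ k.
The smallest positive such k is 11.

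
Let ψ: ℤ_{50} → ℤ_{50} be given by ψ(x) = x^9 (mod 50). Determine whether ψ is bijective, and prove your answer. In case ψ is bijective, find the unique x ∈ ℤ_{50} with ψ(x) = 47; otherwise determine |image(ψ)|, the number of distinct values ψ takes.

ψ(0) = 0^9 = 0.
ψ(10): Repeated squaring mod 50: 10^1 ≡ 10, 10^2 ≡ 10² = 100 ≡ 0, 10^4 ≡ 0² = 0, 10^8 ≡ 0² = 0. Since 9 = 8 + 1, 10^9 ≡ 0·10: 0·10 = 0. So 10^9 ≡ 0 (mod 50).
So ψ(0) = ψ(10) = 0 while 0 ≠ 10, thus ψ is not injective, hence not bijective.
Since ψ is not bijective, we determine |image(ψ)|. Computing x^9 mod 50 for each x (by repeated squaring, reducing mod 50 at every step), the values ψ(0), ψ(1), …, ψ(49) are: 0, 1, 12, 33, 44, 25, 46, 7, 28, 39, 0, 41, 2, 23, 34, 25, 36, 47, 18, 29, 0, 31, 42, 13, 24, 25, 26, 37, 8, 19, 0, 21, 32, 3, 14, 25, 16, 27, 48, 9, 0, 11, 22, 43, 4, 25, 6, 17, 38, 49.
The distinct values are {0, 1, 2, 3, 4, 6, 7, 8, 9, 11, 12, 13, 14, 16, 17, 18, 19, 21, 22, 23, 24, 25, 26, 27, 28, 29, 31, 32, 33, 34, 36, 37, 38, 39, 41, 42, 43, 44, 46, 47, 48, 49}; there are 42 of them.

42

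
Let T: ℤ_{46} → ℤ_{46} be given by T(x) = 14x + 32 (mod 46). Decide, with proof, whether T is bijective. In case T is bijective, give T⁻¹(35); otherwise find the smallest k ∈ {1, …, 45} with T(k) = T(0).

We have gcd(14, 46) = 2 > 1. Taking u = 0 and v = 23: T(0) = 32 and T(23) = 14·23 + 32 = 354 ≡ 32 (mod 46).
So T(0) = T(23) while 0 ≠ 23, so T is not injective, hence not bijective.
Since T is not bijective, we find the least positive k with T(k) = T(0): this means 14k ≡ 0 (mod 46), i.e. 46 ∣ 14k. Since gcd(14, 46) = 2, dividing through by 2 this holds exactly when 23 ∣ 7k, and as gcd(7, 23) = 1, exactly when 23 ∣ k.
The smallest positive such k is 23.

23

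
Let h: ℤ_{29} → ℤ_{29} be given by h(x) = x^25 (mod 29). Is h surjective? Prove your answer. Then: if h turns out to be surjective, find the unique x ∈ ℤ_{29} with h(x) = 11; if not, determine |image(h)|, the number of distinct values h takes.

Since 29 is prime, the nonzero elements of ℤ_{29} form a cyclic group of order 28.
As gcd(25, 28) = 1, raising to the 25th power is a bijection on this group: if u^25 ≡ v^25 then (uv^{−1})^25 = 1, and the only element of order dividing gcd(25, 28) = 1 is 1, so u = v.
With h(0) = 0 this makes h injective on all of ℤ_{29}, hence bijective (finite equal-size domain and codomain). In particular h is surjective.
Since h is surjective, we find the preimage of 11. The inverse of x ↦ x^25 on (ℤ_{29})^× is x ↦ x^9, because 25·9 = 225 = 8·28 + 1 ≡ 1 (mod 28) and x^{28} = 1 for x ≠ 0 (Fermat). So h⁻¹(11) = 11^9 mod 29.
Repeated squaring mod 29: 11^1 ≡ 11, 11^2 ≡ 11² = 121 ≡ 5, 11^4 ≡ 5² = 25, 11^8 ≡ 25² = 625 ≡ 16. Since 9 = 8 + 1, 11^9 ≡ 16·11: 16·11 = 176 ≡ 2. So 11^9 ≡ 2 (mod 29).
Hence h⁻¹(11) = 2.

2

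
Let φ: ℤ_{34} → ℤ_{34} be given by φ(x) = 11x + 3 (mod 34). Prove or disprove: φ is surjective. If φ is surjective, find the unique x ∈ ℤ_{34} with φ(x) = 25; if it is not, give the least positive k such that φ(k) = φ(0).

2

Since gcd(11, 34) = 1, 11 is invertible modulo 34. Euclid's algorithm: 34 = 3·11 + 1; back-substituting gives 1 = 31·11 − 10·34, so 11⁻¹ ≡ 31 (mod 34).
Then y ↦ 31(y − 3) is a two-sided inverse to φ, so every y ∈ ℤ_{34} has a preimage.
Hence φ is surjective.
Since φ is surjective, we find φ⁻¹(25): we need 11x ≡ 25 − 3 ≡ 22 (mod 34). Using 11⁻¹ = 31: x ≡ 31·22 = 682 = 20·34 + 2, so x = 2.
Check: φ(2) = 11·2 + 3 = 25 ≡ 25 (mod 34).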